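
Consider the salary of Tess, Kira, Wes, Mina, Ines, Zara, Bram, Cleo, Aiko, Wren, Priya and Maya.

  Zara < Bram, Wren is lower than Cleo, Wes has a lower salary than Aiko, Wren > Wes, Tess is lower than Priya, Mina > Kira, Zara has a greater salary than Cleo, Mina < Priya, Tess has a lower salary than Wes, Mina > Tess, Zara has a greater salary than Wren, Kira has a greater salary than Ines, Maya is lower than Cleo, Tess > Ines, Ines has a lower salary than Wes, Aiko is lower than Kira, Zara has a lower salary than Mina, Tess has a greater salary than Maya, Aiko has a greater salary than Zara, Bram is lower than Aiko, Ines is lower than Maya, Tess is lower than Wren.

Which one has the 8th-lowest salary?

Piecing the relations together gives one ordering: Ines < Maya < Tess < Wes < Wren < Cleo < Zara < Bram < Aiko < Kira < Mina < Priya.
The 8th smallest is Bram.

Bram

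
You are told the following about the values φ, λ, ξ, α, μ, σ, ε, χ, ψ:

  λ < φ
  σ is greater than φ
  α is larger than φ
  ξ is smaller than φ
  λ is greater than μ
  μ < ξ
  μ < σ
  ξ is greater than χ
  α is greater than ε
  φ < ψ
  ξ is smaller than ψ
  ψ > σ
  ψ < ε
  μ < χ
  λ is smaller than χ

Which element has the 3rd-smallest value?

χ

Piecing the relations together gives one ordering: μ < λ < χ < ξ < φ < σ < ψ < ε < α.
The 3rd smallest is χ.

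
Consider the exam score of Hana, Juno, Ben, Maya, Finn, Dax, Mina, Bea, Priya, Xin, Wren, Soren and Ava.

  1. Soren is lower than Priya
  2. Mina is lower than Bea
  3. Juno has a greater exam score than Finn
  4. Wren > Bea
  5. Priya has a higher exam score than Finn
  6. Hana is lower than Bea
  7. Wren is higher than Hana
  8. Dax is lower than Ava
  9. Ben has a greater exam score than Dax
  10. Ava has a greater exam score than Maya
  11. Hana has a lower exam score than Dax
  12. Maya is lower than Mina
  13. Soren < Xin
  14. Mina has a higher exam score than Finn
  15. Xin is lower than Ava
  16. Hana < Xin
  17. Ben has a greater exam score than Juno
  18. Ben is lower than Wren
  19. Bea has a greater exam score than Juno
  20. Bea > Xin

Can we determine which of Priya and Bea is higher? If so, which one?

undetermined

Following every chain through Bea: above Bea we get Wren; below Bea we get Maya, Hana, Soren, Finn, Mina, Xin, Juno.
Priya is not reached, and no chain runs the other way from Priya to Bea.
So the given relations leave the order of Bea and Priya undetermined.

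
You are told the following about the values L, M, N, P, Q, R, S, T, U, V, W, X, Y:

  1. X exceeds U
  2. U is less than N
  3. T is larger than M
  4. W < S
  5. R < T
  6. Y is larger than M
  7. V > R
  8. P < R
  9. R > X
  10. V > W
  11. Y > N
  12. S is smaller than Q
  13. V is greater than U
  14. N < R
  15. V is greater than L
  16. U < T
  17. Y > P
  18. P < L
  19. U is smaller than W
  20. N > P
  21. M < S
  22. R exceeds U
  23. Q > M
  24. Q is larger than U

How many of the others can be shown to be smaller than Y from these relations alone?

Directly below Y: P, N, M.
One step further: U (4 so far).
No other element is forced below Y by the given relations, so the count is 4.

4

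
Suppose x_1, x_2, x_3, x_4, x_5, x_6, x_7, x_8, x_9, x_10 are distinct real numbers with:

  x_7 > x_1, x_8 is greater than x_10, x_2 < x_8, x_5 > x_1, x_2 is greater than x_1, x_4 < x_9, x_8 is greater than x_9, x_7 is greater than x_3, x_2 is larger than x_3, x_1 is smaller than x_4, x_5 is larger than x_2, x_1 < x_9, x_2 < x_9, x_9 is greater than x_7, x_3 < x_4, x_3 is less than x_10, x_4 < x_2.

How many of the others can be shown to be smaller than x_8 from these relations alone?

7

The elements the relations force below x_8 are x_1, x_3, x_4, x_7, x_10, x_2, x_9 — no chain reaches any other.
That is 7.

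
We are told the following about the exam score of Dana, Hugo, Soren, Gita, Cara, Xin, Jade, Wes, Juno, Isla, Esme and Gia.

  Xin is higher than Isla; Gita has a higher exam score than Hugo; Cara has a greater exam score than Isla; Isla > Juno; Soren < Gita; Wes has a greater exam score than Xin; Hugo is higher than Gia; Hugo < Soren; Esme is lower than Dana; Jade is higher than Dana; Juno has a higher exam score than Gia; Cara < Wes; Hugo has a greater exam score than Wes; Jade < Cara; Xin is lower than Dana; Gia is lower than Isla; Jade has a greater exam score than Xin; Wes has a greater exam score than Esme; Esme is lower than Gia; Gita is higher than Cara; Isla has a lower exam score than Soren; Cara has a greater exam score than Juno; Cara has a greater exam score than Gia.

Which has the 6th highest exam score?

Jade

Chaining the given pairs: Esme < Gia < Juno < Isla < Xin < Dana < Jade < Cara < Wes < Hugo < Soren < Gita.
The 6th largest is Jade.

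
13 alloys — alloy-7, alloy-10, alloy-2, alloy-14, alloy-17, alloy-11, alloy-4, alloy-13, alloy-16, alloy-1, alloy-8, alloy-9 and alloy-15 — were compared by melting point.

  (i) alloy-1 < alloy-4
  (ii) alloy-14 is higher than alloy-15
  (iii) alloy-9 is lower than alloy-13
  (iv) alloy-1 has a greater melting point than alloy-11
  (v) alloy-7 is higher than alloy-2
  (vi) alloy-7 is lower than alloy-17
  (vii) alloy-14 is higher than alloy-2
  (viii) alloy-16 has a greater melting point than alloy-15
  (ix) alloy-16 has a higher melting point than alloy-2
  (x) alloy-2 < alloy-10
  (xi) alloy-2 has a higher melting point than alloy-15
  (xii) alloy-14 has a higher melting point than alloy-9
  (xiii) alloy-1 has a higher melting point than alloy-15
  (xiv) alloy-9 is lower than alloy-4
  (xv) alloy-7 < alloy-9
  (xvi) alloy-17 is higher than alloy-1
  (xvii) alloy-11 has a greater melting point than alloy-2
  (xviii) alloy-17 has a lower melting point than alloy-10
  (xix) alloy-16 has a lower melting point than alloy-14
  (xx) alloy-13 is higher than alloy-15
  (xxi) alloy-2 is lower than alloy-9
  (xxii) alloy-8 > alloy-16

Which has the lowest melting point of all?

Chaining upward from alloy-15: directly above it, alloy-2, alloy-13, alloy-16, alloy-1, alloy-14; then alloy-11, alloy-7, alloy-9, alloy-8, alloy-4, alloy-17, alloy-10.
That covers every other element, and nothing is given below alloy-15, so alloy-15 is the lowest melting point.

alloy-15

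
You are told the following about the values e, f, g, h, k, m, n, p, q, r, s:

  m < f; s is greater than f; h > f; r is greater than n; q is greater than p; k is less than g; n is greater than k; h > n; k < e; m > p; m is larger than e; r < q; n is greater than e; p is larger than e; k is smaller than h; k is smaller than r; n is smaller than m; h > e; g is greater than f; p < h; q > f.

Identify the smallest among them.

k

Chaining upward from k: directly above it, e, n, g, r, h; then p, m, q; then f; then s.
That covers every other element, and nothing is given below k, so k is the smallest.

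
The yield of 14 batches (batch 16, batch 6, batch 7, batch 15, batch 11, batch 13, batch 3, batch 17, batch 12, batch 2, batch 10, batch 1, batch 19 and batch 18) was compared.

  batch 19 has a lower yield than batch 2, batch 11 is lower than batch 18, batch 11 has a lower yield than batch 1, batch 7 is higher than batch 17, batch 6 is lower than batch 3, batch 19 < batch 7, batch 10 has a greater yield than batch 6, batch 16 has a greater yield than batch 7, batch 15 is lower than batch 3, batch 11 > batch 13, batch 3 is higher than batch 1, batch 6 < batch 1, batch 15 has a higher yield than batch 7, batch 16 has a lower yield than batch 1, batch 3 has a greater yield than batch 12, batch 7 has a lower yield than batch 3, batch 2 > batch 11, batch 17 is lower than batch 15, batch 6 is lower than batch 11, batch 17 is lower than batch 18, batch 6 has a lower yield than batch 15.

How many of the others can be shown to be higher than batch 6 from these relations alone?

The elements the relations force above batch 6 are batch 11, batch 15, batch 18, batch 10, batch 1, batch 2, batch 3 — no chain reaches any other.
That is 7.

7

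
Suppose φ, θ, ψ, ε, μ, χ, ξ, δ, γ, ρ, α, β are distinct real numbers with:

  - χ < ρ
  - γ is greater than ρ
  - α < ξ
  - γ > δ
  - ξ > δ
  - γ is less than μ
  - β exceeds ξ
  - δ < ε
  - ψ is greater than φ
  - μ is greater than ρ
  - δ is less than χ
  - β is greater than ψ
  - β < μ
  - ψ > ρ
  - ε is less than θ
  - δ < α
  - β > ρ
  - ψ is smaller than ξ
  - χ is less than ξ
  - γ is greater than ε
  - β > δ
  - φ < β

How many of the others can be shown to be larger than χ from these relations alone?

6

The elements the relations force above χ are ρ, ψ, γ, ξ, β, μ — no chain reaches any other.
That is 6.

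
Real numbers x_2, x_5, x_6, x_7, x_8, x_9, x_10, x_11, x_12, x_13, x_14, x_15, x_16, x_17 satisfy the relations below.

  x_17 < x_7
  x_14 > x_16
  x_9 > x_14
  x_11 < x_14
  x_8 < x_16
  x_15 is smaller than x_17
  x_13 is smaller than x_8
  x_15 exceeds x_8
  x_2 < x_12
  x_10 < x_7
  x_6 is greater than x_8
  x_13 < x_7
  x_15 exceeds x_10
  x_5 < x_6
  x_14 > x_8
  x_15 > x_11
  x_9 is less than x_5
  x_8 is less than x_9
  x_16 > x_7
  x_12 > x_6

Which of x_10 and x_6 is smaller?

Following the relations from x_10: x_10 < x_15 < x_17 < x_7 < x_16 < x_14 < x_9 < x_5 < x_6.
So x_10 < x_6; x_10 is the smaller of the two.

x_10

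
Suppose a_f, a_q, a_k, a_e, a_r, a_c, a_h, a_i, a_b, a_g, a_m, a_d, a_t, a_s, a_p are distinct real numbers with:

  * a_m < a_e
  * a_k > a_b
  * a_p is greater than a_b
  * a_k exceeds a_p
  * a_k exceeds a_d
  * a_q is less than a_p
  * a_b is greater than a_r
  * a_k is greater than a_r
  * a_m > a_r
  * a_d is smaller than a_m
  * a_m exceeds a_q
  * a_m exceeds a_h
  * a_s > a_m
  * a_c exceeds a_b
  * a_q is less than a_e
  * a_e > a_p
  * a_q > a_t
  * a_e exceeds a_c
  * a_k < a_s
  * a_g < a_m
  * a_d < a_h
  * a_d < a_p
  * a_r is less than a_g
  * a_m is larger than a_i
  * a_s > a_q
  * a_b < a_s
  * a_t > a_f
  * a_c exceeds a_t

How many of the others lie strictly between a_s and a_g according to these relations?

The relations place a_g below a_s. An element lies strictly between them when it is forced above a_g and also forced below a_s.
Above a_g: {a_m, a_e}. Below a_s: {a_f, a_d, a_r, a_t, a_b, a_h, a_i, a_q, a_p, a_k, a_m}.
Intersection: {a_m} — 1.

1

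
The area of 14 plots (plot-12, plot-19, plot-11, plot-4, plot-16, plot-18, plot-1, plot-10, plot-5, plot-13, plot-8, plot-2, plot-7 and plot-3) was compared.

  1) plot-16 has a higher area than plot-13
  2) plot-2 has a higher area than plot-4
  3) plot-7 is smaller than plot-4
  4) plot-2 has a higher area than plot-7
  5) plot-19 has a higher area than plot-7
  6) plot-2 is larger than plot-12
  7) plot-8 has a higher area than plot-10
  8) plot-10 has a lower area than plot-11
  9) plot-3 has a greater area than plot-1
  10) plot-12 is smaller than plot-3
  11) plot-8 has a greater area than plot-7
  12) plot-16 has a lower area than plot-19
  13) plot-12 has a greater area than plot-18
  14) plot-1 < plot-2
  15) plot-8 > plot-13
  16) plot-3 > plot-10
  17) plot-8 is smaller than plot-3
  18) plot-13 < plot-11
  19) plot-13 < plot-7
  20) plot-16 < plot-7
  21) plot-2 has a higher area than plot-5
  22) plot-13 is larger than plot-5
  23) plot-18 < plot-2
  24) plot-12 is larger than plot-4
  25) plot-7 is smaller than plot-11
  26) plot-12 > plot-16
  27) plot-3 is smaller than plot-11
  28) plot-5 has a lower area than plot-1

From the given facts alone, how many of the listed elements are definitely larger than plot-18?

4

Directly above plot-18: plot-12, plot-2.
One step further: plot-3 (3 so far).
One step further: plot-11 (4 so far).
Nothing else is reachable above plot-18; 4 in all.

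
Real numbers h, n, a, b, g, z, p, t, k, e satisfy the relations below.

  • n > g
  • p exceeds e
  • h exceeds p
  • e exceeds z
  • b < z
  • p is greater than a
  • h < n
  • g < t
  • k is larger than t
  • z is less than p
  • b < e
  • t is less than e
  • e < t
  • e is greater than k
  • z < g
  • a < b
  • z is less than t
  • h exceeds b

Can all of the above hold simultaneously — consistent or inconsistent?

inconsistent

We have e < t stated directly, yet also t < k < e by chaining the others — so t < e. Contradiction.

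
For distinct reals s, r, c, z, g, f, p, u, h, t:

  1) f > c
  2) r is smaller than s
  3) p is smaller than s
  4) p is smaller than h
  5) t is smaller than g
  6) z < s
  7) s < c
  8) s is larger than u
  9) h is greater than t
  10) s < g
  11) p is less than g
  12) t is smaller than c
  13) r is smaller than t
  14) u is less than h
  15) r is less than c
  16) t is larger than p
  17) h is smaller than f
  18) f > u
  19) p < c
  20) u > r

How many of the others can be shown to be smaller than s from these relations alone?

4

From s the given relations immediately reach r, z, p, u.
No other element is forced below s by the given relations, so the count is 4.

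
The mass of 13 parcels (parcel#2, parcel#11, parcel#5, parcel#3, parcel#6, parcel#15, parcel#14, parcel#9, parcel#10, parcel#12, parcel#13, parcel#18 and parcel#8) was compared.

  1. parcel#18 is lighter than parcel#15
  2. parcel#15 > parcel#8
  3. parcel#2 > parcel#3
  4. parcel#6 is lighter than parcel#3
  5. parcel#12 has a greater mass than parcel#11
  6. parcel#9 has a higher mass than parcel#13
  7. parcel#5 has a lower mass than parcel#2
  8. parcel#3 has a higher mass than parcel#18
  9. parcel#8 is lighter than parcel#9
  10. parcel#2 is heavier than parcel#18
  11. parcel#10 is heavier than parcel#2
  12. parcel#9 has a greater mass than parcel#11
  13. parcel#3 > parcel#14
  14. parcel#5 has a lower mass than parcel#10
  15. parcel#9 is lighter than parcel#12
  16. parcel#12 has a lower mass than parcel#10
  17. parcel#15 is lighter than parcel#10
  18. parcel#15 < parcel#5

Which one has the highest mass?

Chaining downward from parcel#10: directly below it, parcel#15, parcel#5, parcel#12, parcel#2; then parcel#11, parcel#18, parcel#8, parcel#3, parcel#9; then parcel#14, parcel#6, parcel#13.
That covers every other element, and nothing is given above parcel#10, so parcel#10 is the highest mass.

parcel#10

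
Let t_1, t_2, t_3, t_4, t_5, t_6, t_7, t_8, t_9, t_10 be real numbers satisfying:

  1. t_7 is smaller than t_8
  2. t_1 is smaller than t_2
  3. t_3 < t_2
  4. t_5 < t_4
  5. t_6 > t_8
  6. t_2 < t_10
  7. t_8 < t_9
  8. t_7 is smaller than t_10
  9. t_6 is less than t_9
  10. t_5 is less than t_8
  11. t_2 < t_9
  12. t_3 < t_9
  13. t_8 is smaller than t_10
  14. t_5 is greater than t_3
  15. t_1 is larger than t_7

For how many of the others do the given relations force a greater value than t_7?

Directly above t_7: t_1, t_8, t_10.
One step further: t_2, t_6, t_9 (6 so far).
No other element is forced above t_7 by the given relations, so the count is 6.

6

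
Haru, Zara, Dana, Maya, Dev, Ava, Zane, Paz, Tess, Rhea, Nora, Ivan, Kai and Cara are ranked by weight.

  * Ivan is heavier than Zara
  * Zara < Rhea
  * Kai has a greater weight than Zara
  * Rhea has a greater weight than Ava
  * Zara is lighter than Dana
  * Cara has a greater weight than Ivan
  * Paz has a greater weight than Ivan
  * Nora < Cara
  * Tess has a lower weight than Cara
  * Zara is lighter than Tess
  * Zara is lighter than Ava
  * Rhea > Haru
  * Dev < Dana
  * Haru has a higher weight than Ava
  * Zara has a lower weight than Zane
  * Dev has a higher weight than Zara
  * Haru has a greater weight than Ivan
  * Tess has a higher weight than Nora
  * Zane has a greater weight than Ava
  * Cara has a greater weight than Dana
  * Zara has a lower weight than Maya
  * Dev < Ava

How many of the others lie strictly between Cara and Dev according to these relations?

1

Chaining upward from Dev reaches: Ava, Haru, Rhea, Dana, Zane.
Chaining downward from Cara reaches: Zara, Nora, Ivan, Dana, Tess.
Strictly between Dev and Cara are those in both lists: Dana — 1 element.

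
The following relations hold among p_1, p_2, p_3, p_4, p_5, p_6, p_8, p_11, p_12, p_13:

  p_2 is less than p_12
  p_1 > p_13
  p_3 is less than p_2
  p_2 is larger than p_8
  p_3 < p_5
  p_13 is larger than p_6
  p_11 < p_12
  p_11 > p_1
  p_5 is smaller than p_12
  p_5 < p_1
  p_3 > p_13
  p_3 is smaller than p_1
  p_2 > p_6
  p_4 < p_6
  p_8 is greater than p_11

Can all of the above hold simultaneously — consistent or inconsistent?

The single ordering p_4 < p_6 < p_13 < p_3 < p_5 < p_1 < p_11 < p_8 < p_2 < p_12 satisfies every listed relation, so no contradiction arises.

consistent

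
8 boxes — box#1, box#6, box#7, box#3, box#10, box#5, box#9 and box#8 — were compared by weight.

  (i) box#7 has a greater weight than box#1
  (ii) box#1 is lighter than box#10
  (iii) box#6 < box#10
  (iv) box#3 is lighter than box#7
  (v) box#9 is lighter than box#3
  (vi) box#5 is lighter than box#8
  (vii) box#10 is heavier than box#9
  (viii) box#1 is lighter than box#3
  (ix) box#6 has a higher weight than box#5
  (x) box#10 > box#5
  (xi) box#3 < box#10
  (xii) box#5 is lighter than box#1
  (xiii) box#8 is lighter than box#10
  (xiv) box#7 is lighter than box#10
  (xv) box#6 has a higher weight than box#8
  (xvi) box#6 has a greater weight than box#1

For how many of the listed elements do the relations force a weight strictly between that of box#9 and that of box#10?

Chaining upward from box#9 reaches: box#3, box#7.
Chaining downward from box#10 reaches: box#5, box#1, box#3, box#7, box#8, box#6.
Strictly between box#9 and box#10 are those in both lists: box#3, box#7 — 2 elements.

2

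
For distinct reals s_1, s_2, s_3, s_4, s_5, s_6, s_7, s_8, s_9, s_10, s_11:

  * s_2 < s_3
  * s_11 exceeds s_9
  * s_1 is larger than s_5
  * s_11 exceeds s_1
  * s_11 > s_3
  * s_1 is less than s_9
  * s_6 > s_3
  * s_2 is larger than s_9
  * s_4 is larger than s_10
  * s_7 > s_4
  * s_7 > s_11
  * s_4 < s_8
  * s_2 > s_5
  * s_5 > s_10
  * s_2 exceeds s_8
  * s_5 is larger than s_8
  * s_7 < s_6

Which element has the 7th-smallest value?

s_2

Piecing the relations together gives one ordering: s_10 < s_4 < s_8 < s_5 < s_1 < s_9 < s_2 < s_3 < s_11 < s_7 < s_6.
Counting 7 from the smallest end gives s_2.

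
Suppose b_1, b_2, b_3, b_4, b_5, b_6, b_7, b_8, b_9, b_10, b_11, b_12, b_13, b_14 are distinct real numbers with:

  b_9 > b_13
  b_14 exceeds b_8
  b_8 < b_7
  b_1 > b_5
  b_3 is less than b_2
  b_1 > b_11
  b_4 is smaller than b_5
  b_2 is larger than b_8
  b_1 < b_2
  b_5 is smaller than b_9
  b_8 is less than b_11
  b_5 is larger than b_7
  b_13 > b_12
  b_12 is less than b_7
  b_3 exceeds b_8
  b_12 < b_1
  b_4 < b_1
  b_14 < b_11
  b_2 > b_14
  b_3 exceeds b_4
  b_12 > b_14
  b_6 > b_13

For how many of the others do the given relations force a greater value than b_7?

4

Directly above b_7: b_5.
One step further: b_1, b_9 (3 so far).
One step further: b_2 (4 so far).
No other element is forced above b_7 by the given relations, so the count is 4.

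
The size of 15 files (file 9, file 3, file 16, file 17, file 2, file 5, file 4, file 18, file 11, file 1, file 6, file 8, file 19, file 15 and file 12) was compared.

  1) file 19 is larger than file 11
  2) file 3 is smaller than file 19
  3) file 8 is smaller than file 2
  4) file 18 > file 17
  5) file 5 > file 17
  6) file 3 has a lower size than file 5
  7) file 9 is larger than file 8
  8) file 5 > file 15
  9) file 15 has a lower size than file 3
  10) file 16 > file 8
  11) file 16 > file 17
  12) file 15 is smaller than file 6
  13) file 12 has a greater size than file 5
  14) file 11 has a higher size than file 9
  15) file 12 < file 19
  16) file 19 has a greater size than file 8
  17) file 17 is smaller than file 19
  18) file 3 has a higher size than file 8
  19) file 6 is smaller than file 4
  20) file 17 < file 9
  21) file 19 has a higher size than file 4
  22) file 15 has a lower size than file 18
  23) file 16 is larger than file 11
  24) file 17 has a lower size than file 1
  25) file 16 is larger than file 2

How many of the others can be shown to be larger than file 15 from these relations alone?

Directly above file 15: file 6, file 18, file 3, file 5.
One step further: file 12, file 4, file 19 (7 so far).
No other element is forced above file 15 by the given relations, so the count is 7.

7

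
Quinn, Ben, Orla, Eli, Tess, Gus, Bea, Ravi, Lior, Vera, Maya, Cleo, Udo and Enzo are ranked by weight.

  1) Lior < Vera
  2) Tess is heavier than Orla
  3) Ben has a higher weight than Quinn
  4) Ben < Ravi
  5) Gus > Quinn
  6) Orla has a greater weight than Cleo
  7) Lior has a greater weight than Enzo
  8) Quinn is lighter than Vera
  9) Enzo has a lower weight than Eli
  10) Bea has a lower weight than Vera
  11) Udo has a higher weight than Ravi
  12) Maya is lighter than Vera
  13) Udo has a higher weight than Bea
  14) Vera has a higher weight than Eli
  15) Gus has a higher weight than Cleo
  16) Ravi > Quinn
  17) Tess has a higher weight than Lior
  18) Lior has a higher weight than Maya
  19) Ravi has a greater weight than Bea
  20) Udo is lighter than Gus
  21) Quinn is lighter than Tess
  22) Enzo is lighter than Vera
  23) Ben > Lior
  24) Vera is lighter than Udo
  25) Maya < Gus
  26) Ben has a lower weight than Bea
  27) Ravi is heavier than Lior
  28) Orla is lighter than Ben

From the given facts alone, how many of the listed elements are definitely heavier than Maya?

8

From Maya the given relations immediately reach Lior, Vera, Gus.
From those, Ben, Ravi, Tess, Udo — 7 in total.
From those, Bea — 8 in total.
No other element is forced above Maya by the given relations, so the count is 8.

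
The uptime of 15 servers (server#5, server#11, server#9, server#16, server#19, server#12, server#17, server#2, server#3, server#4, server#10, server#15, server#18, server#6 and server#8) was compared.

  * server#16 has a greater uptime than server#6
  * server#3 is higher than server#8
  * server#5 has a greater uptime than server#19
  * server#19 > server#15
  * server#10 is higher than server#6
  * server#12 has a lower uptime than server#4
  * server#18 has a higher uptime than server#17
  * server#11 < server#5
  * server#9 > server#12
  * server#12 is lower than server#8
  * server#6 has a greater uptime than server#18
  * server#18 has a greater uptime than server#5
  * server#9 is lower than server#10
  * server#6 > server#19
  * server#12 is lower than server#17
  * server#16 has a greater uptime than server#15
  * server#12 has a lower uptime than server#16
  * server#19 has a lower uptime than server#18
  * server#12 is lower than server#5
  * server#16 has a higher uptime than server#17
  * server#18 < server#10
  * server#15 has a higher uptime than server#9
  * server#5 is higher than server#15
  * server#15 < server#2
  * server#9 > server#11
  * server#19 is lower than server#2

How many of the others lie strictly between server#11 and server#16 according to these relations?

6

The relations place server#11 below server#16. An element lies strictly between them when it is forced above server#11 and also forced below server#16.
Above server#11: {server#9, server#15, server#19, server#5, server#2, server#18, server#6, server#10}. Below server#16: {server#12, server#9, server#15, server#19, server#5, server#17, server#18, server#6}.
Intersection: {server#9, server#15, server#19, server#5, server#18, server#6} — 6.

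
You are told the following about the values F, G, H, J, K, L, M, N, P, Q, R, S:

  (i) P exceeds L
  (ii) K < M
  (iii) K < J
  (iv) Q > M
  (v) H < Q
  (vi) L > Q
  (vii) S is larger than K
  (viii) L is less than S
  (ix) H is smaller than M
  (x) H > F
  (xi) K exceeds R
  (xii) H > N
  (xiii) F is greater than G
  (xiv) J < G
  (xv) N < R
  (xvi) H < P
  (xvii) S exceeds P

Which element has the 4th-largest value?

Q

Piecing the relations together gives one ordering: N < R < K < J < G < F < H < M < Q < L < P < S.
Counting 4 from the largest end gives Q.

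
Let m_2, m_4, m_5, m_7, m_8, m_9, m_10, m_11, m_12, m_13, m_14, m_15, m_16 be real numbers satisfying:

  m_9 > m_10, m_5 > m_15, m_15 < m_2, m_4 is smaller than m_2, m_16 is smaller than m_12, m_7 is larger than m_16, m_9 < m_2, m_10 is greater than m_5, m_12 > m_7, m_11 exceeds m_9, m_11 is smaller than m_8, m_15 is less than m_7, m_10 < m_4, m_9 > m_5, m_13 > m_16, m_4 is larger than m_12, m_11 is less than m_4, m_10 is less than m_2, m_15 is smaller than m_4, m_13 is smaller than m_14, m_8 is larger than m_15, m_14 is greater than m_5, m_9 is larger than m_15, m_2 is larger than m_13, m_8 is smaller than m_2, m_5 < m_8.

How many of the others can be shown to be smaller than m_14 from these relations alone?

From m_14 the given relations immediately reach m_5, m_13.
From those, m_15, m_16 — 4 in total.
No other element is forced below m_14 by the given relations, so the count is 4.

4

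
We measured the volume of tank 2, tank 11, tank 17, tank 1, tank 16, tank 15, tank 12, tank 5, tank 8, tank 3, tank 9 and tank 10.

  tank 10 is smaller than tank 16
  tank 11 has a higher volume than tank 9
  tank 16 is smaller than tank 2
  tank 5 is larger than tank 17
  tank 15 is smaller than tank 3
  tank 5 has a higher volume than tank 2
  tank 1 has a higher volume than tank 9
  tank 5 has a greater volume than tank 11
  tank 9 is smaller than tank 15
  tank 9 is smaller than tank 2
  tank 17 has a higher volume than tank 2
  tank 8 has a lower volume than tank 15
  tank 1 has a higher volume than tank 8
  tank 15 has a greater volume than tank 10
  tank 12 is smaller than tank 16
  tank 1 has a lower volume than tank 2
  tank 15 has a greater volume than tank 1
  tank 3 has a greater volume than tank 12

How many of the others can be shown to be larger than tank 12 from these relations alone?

From tank 12 the given relations immediately reach tank 16, tank 3.
From those, tank 2 — 3 in total.
From those, tank 17, tank 5 — 5 in total.
Nothing else is reachable above tank 12; 5 in all.

5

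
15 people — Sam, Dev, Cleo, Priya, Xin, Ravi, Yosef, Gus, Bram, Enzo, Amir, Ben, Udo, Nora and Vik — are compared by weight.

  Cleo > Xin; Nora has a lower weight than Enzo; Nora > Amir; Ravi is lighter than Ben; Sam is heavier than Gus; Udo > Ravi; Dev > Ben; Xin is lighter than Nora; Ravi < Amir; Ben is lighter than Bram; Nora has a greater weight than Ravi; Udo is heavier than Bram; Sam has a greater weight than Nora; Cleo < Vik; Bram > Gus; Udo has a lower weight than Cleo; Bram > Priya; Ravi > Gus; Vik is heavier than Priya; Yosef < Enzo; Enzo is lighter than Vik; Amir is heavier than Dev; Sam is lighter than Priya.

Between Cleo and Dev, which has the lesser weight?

Dev

Dev < Amir < Nora < Sam < Priya < Bram < Udo < Cleo, by transitivity through Amir, Nora, Sam, Priya, Bram, Udo.
So Dev < Cleo; Dev is the lighter of the two.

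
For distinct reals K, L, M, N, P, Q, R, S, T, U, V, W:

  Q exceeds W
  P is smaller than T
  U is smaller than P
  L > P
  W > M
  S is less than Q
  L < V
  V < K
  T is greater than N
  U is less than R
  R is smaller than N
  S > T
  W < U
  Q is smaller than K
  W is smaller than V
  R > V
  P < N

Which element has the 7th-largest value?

The consecutive relations fix a unique order: M < W < U < P < L < V < R < N < T < S < Q < K.
Counting 7 from the largest end gives V.

V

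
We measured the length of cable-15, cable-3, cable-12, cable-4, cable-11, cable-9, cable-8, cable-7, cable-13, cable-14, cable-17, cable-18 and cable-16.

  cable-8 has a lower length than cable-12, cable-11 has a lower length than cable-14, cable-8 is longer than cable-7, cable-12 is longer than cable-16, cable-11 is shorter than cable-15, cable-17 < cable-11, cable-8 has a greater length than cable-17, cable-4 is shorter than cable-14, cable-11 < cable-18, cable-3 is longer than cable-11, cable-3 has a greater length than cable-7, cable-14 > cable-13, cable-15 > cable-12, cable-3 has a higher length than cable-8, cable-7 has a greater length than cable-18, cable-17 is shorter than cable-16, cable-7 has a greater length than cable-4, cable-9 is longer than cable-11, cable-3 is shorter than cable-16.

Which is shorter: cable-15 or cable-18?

Link the given pairs in sequence: cable-18 < cable-7; cable-7 < cable-8; cable-8 < cable-3; cable-3 < cable-16; cable-16 < cable-12; cable-12 < cable-15.
Chaining these gives cable-18 < cable-7 < cable-8 < cable-3 < cable-16 < cable-12 < cable-15.
So cable-18 < cable-15; cable-18 is the shorter of the two.

cable-18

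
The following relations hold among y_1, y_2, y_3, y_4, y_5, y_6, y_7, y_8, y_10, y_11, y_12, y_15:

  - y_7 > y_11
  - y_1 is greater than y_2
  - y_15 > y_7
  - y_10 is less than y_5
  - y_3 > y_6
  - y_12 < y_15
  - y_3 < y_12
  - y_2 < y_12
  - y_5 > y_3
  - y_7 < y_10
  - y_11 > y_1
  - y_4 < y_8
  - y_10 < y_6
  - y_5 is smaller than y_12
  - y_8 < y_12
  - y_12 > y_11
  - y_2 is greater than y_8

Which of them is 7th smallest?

y_10

The consecutive relations fix a unique order: y_4 < y_8 < y_2 < y_1 < y_11 < y_7 < y_10 < y_6 < y_3 < y_5 < y_12 < y_15.
Counting 7 from the smallest end gives y_10.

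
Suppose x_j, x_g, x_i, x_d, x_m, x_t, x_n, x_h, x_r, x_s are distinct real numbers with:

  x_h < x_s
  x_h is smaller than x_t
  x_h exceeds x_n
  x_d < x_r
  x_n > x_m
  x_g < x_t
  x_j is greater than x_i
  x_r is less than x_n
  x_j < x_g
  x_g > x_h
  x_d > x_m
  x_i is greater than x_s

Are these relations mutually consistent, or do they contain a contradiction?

consistent

The single ordering x_m < x_d < x_r < x_n < x_h < x_s < x_i < x_j < x_g < x_t satisfies every listed relation, so no contradiction arises.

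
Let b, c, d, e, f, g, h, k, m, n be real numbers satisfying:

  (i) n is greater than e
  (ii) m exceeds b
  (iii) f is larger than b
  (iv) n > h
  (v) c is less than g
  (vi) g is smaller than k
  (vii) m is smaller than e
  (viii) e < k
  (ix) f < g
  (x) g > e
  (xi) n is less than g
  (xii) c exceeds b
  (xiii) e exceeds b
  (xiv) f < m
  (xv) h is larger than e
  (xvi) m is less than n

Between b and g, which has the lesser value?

b

Chaining the given relations: b < f < m < e < h < n < g.
So b < g; b is the smaller of the two.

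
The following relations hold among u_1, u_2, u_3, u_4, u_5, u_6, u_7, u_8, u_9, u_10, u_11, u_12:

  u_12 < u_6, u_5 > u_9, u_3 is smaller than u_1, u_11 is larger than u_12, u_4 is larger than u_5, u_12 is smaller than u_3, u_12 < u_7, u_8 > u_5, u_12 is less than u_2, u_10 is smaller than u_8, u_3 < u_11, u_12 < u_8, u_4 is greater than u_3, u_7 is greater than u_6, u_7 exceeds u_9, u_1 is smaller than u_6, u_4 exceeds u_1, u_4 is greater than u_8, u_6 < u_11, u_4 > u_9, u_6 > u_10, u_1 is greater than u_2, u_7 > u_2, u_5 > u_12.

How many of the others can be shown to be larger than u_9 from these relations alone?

4

From u_9 the given relations immediately reach u_5, u_7, u_4.
From those, u_8 — 4 in total.
No other element is forced above u_9 by the given relations, so the count is 4.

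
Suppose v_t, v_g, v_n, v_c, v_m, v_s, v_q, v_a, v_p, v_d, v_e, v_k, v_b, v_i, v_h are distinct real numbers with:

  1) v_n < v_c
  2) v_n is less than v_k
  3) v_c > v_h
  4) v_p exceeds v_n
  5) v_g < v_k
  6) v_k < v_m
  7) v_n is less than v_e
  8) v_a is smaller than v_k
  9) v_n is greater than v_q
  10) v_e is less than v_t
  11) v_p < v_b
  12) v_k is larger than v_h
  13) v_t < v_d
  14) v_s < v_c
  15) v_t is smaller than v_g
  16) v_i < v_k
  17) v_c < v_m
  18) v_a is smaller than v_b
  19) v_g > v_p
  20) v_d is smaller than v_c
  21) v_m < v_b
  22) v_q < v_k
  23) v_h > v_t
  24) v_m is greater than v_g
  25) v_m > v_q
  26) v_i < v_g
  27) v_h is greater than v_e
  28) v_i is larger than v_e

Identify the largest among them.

v_b

v_q is not greatest since v_q < v_n; v_n is not greatest since v_n < v_k; v_e is not greatest since v_e < v_h; v_t is not greatest since v_t < v_h; v_h is not greatest since v_h < v_k; v_p is not greatest since v_p < v_g; v_a is not greatest since v_a < v_k; v_i is not greatest since v_i < v_g; v_d is not greatest since v_d < v_c; v_s is not greatest since v_s < v_c; v_g is not greatest since v_g < v_k; v_c is not greatest since v_c < v_m; v_k is not greatest since v_k < v_m; v_m is not greatest since v_m < v_b.
Only v_b has nothing above it, so v_b is the largest.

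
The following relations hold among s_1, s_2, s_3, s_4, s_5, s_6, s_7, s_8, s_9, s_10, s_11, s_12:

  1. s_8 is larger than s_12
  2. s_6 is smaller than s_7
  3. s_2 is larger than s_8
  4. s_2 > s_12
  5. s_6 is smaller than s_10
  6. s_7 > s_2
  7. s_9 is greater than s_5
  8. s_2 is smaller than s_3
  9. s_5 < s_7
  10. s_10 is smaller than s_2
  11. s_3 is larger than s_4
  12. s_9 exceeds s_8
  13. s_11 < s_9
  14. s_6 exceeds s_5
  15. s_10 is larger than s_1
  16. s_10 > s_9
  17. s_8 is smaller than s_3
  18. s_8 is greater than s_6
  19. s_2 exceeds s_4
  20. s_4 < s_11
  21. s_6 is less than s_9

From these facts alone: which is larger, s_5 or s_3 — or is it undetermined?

s_5 < s_6 < s_9 < s_10 < s_2 < s_3, by transitivity through s_6, s_9, s_10, s_2.
So s_3 is larger.

s_3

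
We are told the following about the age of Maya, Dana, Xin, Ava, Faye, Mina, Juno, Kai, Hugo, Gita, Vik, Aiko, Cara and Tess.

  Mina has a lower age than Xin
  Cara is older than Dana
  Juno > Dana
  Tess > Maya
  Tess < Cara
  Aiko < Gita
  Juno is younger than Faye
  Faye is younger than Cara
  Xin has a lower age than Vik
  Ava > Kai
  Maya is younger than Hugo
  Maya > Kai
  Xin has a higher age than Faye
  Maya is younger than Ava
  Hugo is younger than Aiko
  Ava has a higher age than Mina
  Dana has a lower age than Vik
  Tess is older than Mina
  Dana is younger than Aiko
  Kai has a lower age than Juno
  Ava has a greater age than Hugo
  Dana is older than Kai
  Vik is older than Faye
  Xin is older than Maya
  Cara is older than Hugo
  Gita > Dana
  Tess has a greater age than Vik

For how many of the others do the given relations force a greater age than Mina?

5

The elements the relations force above Mina are Xin, Vik, Tess, Cara, Ava — no chain reaches any other.
That is 5.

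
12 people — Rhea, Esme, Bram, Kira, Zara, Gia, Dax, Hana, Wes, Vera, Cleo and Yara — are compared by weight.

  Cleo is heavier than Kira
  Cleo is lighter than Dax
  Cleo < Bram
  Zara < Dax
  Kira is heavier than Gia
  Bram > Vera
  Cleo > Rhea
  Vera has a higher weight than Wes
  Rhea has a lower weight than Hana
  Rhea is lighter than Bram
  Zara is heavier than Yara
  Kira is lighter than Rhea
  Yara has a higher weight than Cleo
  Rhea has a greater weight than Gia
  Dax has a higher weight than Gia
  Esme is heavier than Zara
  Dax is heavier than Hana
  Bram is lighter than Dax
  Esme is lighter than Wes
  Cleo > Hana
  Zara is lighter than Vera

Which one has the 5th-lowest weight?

Cleo

The consecutive relations fix a unique order: Gia < Kira < Rhea < Hana < Cleo < Yara < Zara < Esme < Wes < Vera < Bram < Dax.
Counting 5 from the smallest end gives Cleo.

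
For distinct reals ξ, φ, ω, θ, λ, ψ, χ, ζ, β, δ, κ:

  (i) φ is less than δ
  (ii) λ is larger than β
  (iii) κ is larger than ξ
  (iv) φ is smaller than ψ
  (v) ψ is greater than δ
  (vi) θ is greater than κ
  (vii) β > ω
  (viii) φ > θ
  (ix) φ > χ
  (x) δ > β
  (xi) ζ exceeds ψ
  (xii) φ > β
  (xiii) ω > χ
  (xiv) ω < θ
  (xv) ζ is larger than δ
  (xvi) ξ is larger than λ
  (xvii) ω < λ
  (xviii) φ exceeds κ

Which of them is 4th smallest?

λ

The consecutive relations fix a unique order: χ < ω < β < λ < ξ < κ < θ < φ < δ < ψ < ζ.
Counting 4 from the smallest end gives λ.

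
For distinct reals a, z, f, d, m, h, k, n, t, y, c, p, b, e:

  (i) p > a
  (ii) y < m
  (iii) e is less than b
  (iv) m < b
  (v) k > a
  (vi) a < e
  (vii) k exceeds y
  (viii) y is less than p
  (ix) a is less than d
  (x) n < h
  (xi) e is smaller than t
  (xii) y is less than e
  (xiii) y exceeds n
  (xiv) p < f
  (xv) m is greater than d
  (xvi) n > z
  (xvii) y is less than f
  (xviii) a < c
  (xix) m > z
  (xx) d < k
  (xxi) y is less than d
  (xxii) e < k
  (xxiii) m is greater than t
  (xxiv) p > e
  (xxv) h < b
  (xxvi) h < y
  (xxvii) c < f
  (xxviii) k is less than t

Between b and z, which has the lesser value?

z

z < n and n < h give z < h.
Then h < y extends the chain to y.
With y < e: z < n < h < y < e.
With e < k: z < n < h < y < e < k.
With k < t: z < n < h < y < e < k < t.
Then t < m extends the chain to m.
With m < b: z < n < h < y < e < k < t < m < b.
So z < b; z is the smaller of the two.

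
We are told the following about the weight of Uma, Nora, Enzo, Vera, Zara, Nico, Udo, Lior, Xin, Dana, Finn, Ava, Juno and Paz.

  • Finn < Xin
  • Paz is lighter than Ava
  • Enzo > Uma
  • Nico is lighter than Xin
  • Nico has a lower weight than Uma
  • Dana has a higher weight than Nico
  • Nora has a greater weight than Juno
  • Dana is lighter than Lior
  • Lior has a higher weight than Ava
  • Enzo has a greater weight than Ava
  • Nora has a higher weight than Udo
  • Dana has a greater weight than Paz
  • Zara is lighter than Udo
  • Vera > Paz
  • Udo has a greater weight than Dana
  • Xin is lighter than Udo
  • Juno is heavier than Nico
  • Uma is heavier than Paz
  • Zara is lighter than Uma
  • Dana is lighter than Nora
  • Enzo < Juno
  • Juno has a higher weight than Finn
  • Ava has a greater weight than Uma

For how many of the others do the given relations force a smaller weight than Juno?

7

The elements the relations force below Juno are Paz, Finn, Zara, Nico, Uma, Ava, Enzo — no chain reaches any other.
That is 7.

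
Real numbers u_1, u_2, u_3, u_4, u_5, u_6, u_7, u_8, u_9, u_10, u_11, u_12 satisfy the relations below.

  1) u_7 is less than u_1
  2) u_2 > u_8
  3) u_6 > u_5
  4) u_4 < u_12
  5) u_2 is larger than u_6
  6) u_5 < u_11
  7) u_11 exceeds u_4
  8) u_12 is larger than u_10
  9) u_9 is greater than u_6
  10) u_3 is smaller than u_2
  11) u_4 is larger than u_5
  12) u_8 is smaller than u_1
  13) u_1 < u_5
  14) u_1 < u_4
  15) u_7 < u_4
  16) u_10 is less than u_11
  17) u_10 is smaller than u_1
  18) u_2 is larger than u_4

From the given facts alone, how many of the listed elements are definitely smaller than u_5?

Directly below u_5: u_1.
One step further: u_8, u_10, u_7 (4 so far).
Nothing else is reachable below u_5; 4 in all.

4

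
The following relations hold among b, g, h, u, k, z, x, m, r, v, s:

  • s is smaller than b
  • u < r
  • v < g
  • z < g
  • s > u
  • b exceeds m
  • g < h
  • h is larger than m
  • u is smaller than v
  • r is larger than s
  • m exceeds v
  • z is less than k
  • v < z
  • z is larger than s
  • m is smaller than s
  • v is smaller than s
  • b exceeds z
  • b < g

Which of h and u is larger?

h

The relevant relations are u < v; v < m; m < s; s < z; z < b; b < g; g < h.
Together: u < v < m < s < z < b < g < h.
So u < h; h is the larger of the two.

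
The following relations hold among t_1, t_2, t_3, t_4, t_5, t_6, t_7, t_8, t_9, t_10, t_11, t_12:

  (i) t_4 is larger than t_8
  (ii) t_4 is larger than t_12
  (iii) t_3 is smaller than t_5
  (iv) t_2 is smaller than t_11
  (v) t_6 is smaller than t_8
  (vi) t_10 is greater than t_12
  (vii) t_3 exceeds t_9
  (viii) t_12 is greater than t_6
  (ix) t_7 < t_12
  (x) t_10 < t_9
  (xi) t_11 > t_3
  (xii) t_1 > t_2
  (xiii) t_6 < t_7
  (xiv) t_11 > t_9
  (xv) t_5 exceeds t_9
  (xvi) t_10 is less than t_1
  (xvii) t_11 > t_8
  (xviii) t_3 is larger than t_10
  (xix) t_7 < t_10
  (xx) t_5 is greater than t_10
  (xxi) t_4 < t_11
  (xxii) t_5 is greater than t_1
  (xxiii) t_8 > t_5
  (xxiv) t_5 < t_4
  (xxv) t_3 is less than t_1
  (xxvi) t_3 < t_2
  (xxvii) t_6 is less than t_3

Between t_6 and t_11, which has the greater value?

t_11

The relevant relations are t_6 < t_7; t_7 < t_12; t_12 < t_10; t_10 < t_9; t_9 < t_3; t_3 < t_2; t_2 < t_1; t_1 < t_5; t_5 < t_8; t_8 < t_4; t_4 < t_11.
Chaining these gives t_6 < t_7 < t_12 < t_10 < t_9 < t_3 < t_2 < t_1 < t_5 < t_8 < t_4 < t_11.
So t_6 < t_11; t_11 is the larger of the two.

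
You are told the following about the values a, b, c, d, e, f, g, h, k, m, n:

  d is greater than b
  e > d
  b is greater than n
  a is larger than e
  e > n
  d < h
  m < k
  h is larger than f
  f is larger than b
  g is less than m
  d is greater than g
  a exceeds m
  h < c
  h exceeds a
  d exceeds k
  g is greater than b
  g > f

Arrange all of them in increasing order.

n < b < f < g < m < k < d < e < a < h < c

Each adjacent pair is fixed by a given relation: n < b; b < f; f < g; g < m; m < k; k < d; d < e; e < a; a < h; h < c. Chaining them end to end gives the full order.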